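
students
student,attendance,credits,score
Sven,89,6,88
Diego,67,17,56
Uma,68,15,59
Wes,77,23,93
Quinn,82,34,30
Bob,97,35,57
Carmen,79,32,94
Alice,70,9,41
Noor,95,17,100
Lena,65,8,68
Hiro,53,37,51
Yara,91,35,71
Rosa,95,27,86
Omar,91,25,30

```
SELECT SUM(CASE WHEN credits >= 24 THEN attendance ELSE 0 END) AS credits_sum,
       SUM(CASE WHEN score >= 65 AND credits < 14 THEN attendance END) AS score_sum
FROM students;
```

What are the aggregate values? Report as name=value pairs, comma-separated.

[credits_sum: credits >= 24]
student=Sven: ✗
student=Diego: ✗
student=Uma: ✗
student=Wes: ✗
student=Quinn: ✓ → 82
student=Bob: ✓ → 97
student=Carmen: ✓ → 79
student=Alice: ✗
student=Noor: ✗
student=Lena: ✗
student=Hiro: ✓ → 53
student=Yara: ✓ → 91
student=Rosa: ✓ → 95
student=Omar: ✓ → 91
credits_sum = 82 + 97 + 79 + 53 + 91 + 95 + 91 = 588
—
[score_sum: score >= 65 AND credits < 14]
student=Sven: ✓ → 89
student=Diego: ✗
student=Uma: ✗
student=Wes: ✗
student=Quinn: ✗
student=Bob: ✗
student=Carmen: ✗
student=Alice: ✗
student=Noor: ✗
student=Lena: ✓ → 65
student=Hiro: ✗
student=Yara: ✗
student=Rosa: ✗
student=Omar: ✗
score_sum = 89 + 65 = 154

credits_sum=588, score_sum=154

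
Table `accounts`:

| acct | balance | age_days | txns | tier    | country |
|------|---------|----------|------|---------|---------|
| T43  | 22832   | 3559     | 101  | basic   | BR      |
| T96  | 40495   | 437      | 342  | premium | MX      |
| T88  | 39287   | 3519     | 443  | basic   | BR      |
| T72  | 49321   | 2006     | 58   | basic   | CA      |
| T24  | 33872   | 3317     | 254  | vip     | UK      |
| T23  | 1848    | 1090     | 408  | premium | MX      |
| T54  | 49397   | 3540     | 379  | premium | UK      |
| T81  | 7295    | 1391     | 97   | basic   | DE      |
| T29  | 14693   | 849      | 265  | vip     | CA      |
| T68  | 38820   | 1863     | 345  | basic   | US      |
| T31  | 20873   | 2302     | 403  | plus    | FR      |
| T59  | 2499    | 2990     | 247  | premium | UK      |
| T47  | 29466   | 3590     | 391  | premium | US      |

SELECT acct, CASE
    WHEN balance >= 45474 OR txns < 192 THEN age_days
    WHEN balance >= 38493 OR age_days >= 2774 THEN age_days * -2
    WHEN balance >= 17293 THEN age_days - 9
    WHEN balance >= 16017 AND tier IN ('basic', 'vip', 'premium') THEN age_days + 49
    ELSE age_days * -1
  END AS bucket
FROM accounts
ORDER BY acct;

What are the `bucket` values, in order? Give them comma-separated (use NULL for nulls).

acct=T23: ELSE → -1090
acct=T24: balance >= 38493 OR age_days >= 2774 → -6634
acct=T29: ELSE → -849
acct=T31: balance >= 17293 → 2293
acct=T43: balance >= 45474 OR txns < 192 → 3559
acct=T47: balance >= 38493 OR age_days >= 2774 → -7180
acct=T54: balance >= 45474 OR txns < 192 → 3540
acct=T59: balance >= 38493 OR age_days >= 2774 → -5980
acct=T68: balance >= 38493 OR age_days >= 2774 → -3726
acct=T72: balance >= 45474 OR txns < 192 → 2006
acct=T81: balance >= 45474 OR txns < 192 → 1391
acct=T88: balance >= 38493 OR age_days >= 2774 → -7038
acct=T96: balance >= 38493 OR age_days >= 2774 → -874

-1090, -6634, -849, 2293, 3559, -7180, 3540, -5980, -3726, 2006, 1391, -7038, -874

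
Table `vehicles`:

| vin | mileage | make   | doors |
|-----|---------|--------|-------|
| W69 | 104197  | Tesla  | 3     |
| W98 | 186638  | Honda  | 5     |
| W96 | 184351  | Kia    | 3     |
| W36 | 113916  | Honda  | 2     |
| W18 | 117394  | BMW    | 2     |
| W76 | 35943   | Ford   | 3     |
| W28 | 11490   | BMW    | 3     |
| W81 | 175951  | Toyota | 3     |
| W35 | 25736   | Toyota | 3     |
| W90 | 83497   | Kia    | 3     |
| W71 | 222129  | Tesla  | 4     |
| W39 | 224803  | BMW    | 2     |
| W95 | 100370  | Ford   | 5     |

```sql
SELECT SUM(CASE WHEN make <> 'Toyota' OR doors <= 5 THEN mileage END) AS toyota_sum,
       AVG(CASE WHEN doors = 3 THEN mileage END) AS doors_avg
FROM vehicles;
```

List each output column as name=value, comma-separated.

toyota_sum=1586415, doors_avg=88737.8571428571

[toyota_sum: make <> 'Toyota' OR doors <= 5]
vin=W69: ✓ → 104197
vin=W98: ✓ → 186638
vin=W96: ✓ → 184351
vin=W36: ✓ → 113916
vin=W18: ✓ → 117394
vin=W76: ✓ → 35943
vin=W28: ✓ → 11490
vin=W81: ✓ → 175951
vin=W35: ✓ → 25736
vin=W90: ✓ → 83497
vin=W71: ✓ → 222129
vin=W39: ✓ → 224803
vin=W95: ✓ → 100370
toyota_sum = 104197 + 186638 + 184351 + 113916 + 117394 + 35943 + 11490 + 175951 + 25736 + 83497 + 222129 + 224803 + 100370 = 1586415
—
[doors_avg: doors = 3]
vin=W69: ✓ → 104197
vin=W98: ✗
vin=W96: ✓ → 184351
vin=W36: ✗
vin=W18: ✗
vin=W76: ✓ → 35943
vin=W28: ✓ → 11490
vin=W81: ✓ → 175951
vin=W35: ✓ → 25736
vin=W90: ✓ → 83497
vin=W71: ✗
vin=W39: ✗
vin=W95: ✗
doors_avg = (104197 + 184351 + 35943 + 11490 + 175951 + 25736 + 83497) / 7 = 88737.8571428571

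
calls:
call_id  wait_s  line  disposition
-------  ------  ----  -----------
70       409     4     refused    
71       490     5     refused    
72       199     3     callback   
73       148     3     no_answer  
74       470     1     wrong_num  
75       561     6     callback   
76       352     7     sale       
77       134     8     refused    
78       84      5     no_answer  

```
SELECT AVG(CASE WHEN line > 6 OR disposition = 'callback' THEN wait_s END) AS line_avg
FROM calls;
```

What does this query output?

311.5

call_id=70: ✗
call_id=71: ✗
call_id=72: ✓ → 199
call_id=73: ✗
call_id=74: ✗
call_id=75: ✓ → 561
call_id=76: ✓ → 352
call_id=77: ✓ → 134
call_id=78: ✗
line_avg = (199 + 561 + 352 + 134) / 4 = 311.5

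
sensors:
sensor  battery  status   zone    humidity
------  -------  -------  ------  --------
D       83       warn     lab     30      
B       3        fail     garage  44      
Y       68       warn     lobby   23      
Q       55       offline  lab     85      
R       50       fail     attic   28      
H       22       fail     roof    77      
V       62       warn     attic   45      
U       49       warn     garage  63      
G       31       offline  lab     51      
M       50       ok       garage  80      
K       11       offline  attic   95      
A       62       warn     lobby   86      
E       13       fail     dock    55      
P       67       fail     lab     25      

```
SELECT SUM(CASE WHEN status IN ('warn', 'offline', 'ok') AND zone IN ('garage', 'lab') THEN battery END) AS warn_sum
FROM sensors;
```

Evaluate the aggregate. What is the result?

268

sensor=D: ✓ → 83
sensor=B: ✗
sensor=Y: ✗
sensor=Q: ✓ → 55
sensor=R: ✗
sensor=H: ✗
sensor=V: ✗
sensor=U: ✓ → 49
sensor=G: ✓ → 31
sensor=M: ✓ → 50
sensor=K: ✗
sensor=A: ✗
sensor=E: ✗
sensor=P: ✗
warn_sum = 83 + 55 + 49 + 31 + 50 = 268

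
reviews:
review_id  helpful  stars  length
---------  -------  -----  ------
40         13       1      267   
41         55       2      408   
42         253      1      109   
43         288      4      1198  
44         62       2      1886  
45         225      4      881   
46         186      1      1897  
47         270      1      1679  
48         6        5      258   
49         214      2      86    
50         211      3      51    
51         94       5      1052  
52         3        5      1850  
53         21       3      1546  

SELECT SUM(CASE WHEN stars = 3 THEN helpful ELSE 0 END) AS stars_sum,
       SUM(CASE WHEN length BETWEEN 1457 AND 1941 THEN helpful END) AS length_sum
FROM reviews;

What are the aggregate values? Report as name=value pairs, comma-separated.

[stars_sum: stars = 3]
review_id=40: ✗
review_id=41: ✗
review_id=42: ✗
review_id=43: ✗
review_id=44: ✗
review_id=45: ✗
review_id=46: ✗
review_id=47: ✗
review_id=48: ✗
review_id=49: ✗
review_id=50: ✓ → 211
review_id=51: ✗
review_id=52: ✗
review_id=53: ✓ → 21
stars_sum = 211 + 21 = 232
—
[length_sum: length BETWEEN 1457 AND 1941]
review_id=40: ✗
review_id=41: ✗
review_id=42: ✗
review_id=43: ✗
review_id=44: ✓ → 62
review_id=45: ✗
review_id=46: ✓ → 186
review_id=47: ✓ → 270
review_id=48: ✗
review_id=49: ✗
review_id=50: ✗
review_id=51: ✗
review_id=52: ✓ → 3
review_id=53: ✓ → 21
length_sum = 62 + 186 + 270 + 3 + 21 = 542

stars_sum=232, length_sum=542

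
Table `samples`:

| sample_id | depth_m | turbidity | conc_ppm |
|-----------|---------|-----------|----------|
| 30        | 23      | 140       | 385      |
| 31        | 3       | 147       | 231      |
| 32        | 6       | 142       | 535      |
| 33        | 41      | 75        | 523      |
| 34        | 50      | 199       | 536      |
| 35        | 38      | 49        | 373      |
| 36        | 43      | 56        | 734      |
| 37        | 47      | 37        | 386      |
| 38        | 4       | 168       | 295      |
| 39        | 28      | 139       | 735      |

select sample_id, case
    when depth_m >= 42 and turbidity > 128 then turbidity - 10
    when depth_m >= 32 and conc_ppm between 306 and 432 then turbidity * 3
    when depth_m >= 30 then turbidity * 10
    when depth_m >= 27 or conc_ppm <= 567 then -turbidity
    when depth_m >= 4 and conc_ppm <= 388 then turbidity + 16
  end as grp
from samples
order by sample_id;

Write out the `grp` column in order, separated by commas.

-140, -147, -142, 750, 189, 147, 560, 111, -168, -139

sample_id=30: depth_m >= 27 or conc_ppm <= 567 → -140
sample_id=31: depth_m >= 27 or conc_ppm <= 567 → -147
sample_id=32: depth_m >= 27 or conc_ppm <= 567 → -142
sample_id=33: depth_m >= 30 → 750
sample_id=34: depth_m >= 42 and turbidity > 128 → 189
sample_id=35: depth_m >= 32 and conc_ppm between 306 and 432 → 147
sample_id=36: depth_m >= 30 → 560
sample_id=37: depth_m >= 32 and conc_ppm between 306 and 432 → 111
sample_id=38: depth_m >= 27 or conc_ppm <= 567 → -168
sample_id=39: depth_m >= 27 or conc_ppm <= 567 → -139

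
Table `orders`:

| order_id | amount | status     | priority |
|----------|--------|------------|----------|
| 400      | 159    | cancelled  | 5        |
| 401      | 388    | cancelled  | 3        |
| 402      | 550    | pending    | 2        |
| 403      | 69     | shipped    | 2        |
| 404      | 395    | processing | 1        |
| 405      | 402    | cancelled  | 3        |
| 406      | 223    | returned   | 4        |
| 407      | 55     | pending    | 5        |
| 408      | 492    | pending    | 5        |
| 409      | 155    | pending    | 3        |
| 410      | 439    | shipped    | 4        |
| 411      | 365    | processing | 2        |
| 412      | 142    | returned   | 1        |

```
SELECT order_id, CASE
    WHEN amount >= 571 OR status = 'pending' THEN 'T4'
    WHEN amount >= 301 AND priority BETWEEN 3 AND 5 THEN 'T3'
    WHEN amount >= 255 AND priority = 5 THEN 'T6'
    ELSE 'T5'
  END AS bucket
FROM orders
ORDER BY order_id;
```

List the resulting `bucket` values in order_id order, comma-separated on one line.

T5, T3, T4, T5, T5, T3, T5, T4, T4, T4, T3, T5, T5

order_id=400: ELSE → T5
order_id=401: amount >= 301 AND priority BETWEEN 3 AND 5 → T3
order_id=402: amount >= 571 OR status = 'pending' → T4
order_id=403: ELSE → T5
order_id=404: ELSE → T5
order_id=405: amount >= 301 AND priority BETWEEN 3 AND 5 → T3
order_id=406: ELSE → T5
order_id=407: amount >= 571 OR status = 'pending' → T4
order_id=408: amount >= 571 OR status = 'pending' → T4
order_id=409: amount >= 571 OR status = 'pending' → T4
order_id=410: amount >= 301 AND priority BETWEEN 3 AND 5 → T3
order_id=411: ELSE → T5
order_id=412: ELSE → T5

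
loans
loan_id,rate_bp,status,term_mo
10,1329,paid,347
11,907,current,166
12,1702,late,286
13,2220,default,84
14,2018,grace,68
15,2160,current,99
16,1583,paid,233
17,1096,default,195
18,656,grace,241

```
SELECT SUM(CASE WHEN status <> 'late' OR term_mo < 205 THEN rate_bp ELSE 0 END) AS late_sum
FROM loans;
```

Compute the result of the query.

loan_id=10: ✓ → 1329
loan_id=11: ✓ → 907
loan_id=12: ✗
loan_id=13: ✓ → 2220
loan_id=14: ✓ → 2018
loan_id=15: ✓ → 2160
loan_id=16: ✓ → 1583
loan_id=17: ✓ → 1096
loan_id=18: ✓ → 656
late_sum = 1329 + 907 + 2220 + 2018 + 2160 + 1583 + 1096 + 656 = 11969

11969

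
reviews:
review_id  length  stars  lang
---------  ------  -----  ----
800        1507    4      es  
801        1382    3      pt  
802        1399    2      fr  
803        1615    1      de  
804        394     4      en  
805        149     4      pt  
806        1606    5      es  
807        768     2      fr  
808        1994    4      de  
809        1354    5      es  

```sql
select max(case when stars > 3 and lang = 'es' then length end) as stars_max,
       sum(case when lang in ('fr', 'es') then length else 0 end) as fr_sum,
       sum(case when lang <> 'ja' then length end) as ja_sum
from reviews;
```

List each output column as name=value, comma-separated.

stars_max=1606, fr_sum=6634, ja_sum=12168

[stars_max: stars > 3 and lang = 'es']
review_id=800: ✓ → 1507
review_id=801: ✗
review_id=802: ✗
review_id=803: ✗
review_id=804: ✗
review_id=805: ✗
review_id=806: ✓ → 1606
review_id=807: ✗
review_id=808: ✗
review_id=809: ✓ → 1354
stars_max = MAX(1507, 1606, 1354) = 1606
—
[fr_sum: lang in ('fr', 'es')]
review_id=800: ✓ → 1507
review_id=801: ✗
review_id=802: ✓ → 1399
review_id=803: ✗
review_id=804: ✗
review_id=805: ✗
review_id=806: ✓ → 1606
review_id=807: ✓ → 768
review_id=808: ✗
review_id=809: ✓ → 1354
fr_sum = 1507 + 1399 + 1606 + 768 + 1354 = 6634
—
[ja_sum: lang <> 'ja']
review_id=800: ✓ → 1507
review_id=801: ✓ → 1382
review_id=802: ✓ → 1399
review_id=803: ✓ → 1615
review_id=804: ✓ → 394
review_id=805: ✓ → 149
review_id=806: ✓ → 1606
review_id=807: ✓ → 768
review_id=808: ✓ → 1994
review_id=809: ✓ → 1354
ja_sum = 1507 + 1382 + 1399 + 1615 + 394 + 149 + 1606 + 768 + 1994 + 1354 = 12168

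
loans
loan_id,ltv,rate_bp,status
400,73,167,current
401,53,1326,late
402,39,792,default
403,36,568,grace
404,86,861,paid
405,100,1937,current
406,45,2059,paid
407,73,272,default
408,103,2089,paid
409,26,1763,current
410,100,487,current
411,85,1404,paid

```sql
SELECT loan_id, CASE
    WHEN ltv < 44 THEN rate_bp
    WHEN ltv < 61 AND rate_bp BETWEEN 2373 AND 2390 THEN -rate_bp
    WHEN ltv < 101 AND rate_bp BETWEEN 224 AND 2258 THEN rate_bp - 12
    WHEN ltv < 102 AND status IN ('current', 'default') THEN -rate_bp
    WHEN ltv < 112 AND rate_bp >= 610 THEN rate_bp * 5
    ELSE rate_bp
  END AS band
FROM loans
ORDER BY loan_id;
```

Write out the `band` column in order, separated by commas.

loan_id=400: ltv < 102 AND status IN ('current', 'default') → -167
loan_id=401: ltv < 101 AND rate_bp BETWEEN 224 AND 2258 → 1314
loan_id=402: ltv < 44 → 792
loan_id=403: ltv < 44 → 568
loan_id=404: ltv < 101 AND rate_bp BETWEEN 224 AND 2258 → 849
loan_id=405: ltv < 101 AND rate_bp BETWEEN 224 AND 2258 → 1925
loan_id=406: ltv < 101 AND rate_bp BETWEEN 224 AND 2258 → 2047
loan_id=407: ltv < 101 AND rate_bp BETWEEN 224 AND 2258 → 260
loan_id=408: ltv < 112 AND rate_bp >= 610 → 10445
loan_id=409: ltv < 44 → 1763
loan_id=410: ltv < 101 AND rate_bp BETWEEN 224 AND 2258 → 475
loan_id=411: ltv < 101 AND rate_bp BETWEEN 224 AND 2258 → 1392

-167, 1314, 792, 568, 849, 1925, 2047, 260, 10445, 1763, 475, 1392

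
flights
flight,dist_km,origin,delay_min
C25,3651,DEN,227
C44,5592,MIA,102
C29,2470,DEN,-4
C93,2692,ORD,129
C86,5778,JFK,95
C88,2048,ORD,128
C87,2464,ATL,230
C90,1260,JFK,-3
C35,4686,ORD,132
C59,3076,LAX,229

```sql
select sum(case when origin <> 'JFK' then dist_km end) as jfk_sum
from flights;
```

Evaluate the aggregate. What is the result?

flight=C25: ✓ → 3651
flight=C44: ✓ → 5592
flight=C29: ✓ → 2470
flight=C93: ✓ → 2692
flight=C86: ✗
flight=C88: ✓ → 2048
flight=C87: ✓ → 2464
flight=C90: ✗
flight=C35: ✓ → 4686
flight=C59: ✓ → 3076
jfk_sum = 3651 + 5592 + 2470 + 2692 + 2048 + 2464 + 4686 + 3076 = 26679

26679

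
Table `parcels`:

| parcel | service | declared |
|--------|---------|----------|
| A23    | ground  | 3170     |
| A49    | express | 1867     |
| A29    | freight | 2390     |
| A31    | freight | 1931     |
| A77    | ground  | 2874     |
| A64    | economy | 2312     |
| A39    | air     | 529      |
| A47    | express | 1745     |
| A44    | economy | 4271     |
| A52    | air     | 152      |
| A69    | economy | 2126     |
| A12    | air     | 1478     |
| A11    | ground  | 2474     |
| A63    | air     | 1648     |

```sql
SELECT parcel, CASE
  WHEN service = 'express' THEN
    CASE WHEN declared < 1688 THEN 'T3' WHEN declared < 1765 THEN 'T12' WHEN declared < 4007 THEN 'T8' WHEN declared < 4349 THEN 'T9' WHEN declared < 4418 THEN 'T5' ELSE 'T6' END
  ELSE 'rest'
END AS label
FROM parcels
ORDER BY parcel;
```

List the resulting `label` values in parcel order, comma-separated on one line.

rest, rest, rest, rest, rest, rest, rest, T12, T8, rest, rest, rest, rest, rest

parcel=A11: service='ground' → outer ELSE → rest
parcel=A12: service='air' → outer ELSE → rest
parcel=A23: service='ground' → outer ELSE → rest
parcel=A29: service='freight' → outer ELSE → rest
parcel=A31: service='freight' → outer ELSE → rest
parcel=A39: service='air' → outer ELSE → rest
parcel=A44: service='economy' → outer ELSE → rest
parcel=A47: service='express' → inner[declared < 1765] → T12
parcel=A49: service='express' → inner[declared < 4007] → T8
parcel=A52: service='air' → outer ELSE → rest
parcel=A63: service='air' → outer ELSE → rest
parcel=A64: service='economy' → outer ELSE → rest
parcel=A69: service='economy' → outer ELSE → rest
parcel=A77: service='ground' → outer ELSE → rest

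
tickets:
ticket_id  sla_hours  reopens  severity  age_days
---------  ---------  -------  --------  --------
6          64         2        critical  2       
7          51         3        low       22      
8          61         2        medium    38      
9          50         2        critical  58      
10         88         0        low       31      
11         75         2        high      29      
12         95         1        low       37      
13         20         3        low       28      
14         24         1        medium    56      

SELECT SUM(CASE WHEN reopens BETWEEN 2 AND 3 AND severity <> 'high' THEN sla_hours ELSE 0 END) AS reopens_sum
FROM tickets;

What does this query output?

ticket_id=6: ✓ → 64
ticket_id=7: ✓ → 51
ticket_id=8: ✓ → 61
ticket_id=9: ✓ → 50
ticket_id=10: ✗
ticket_id=11: ✗
ticket_id=12: ✗
ticket_id=13: ✓ → 20
ticket_id=14: ✗
reopens_sum = 64 + 51 + 61 + 50 + 20 = 246

246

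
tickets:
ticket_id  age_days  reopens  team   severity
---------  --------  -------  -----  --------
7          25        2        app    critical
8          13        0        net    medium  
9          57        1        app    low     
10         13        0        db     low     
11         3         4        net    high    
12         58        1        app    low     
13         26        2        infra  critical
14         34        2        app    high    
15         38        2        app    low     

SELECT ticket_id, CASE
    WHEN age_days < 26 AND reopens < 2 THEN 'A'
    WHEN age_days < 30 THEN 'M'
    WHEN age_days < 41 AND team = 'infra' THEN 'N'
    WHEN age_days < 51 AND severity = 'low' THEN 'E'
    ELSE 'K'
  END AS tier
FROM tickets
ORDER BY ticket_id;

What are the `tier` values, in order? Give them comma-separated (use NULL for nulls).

ticket_id=7: age_days < 30 → M
ticket_id=8: age_days < 26 AND reopens < 2 → A
ticket_id=9: ELSE → K
ticket_id=10: age_days < 26 AND reopens < 2 → A
ticket_id=11: age_days < 30 → M
ticket_id=12: ELSE → K
ticket_id=13: age_days < 30 → M
ticket_id=14: ELSE → K
ticket_id=15: age_days < 51 AND severity = 'low' → E

M, A, K, A, M, K, M, K, E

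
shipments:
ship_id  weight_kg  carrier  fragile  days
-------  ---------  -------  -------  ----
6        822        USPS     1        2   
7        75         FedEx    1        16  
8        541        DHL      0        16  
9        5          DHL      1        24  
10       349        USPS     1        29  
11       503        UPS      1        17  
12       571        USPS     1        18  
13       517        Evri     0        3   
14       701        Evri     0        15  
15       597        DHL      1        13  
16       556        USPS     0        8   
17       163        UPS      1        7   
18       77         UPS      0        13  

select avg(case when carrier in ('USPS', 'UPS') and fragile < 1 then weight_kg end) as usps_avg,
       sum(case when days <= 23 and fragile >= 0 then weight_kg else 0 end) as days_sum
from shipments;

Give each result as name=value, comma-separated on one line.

[usps_avg: carrier in ('USPS', 'UPS') and fragile < 1]
ship_id=6: ✗
ship_id=7: ✗
ship_id=8: ✗
ship_id=9: ✗
ship_id=10: ✗
ship_id=11: ✗
ship_id=12: ✗
ship_id=13: ✗
ship_id=14: ✗
ship_id=15: ✗
ship_id=16: ✓ → 556
ship_id=17: ✗
ship_id=18: ✓ → 77
usps_avg = (556 + 77) / 2 = 316.5
—
[days_sum: days <= 23 and fragile >= 0]
ship_id=6: ✓ → 822
ship_id=7: ✓ → 75
ship_id=8: ✓ → 541
ship_id=9: ✗
ship_id=10: ✗
ship_id=11: ✓ → 503
ship_id=12: ✓ → 571
ship_id=13: ✓ → 517
ship_id=14: ✓ → 701
ship_id=15: ✓ → 597
ship_id=16: ✓ → 556
ship_id=17: ✓ → 163
ship_id=18: ✓ → 77
days_sum = 822 + 75 + 541 + 503 + 571 + 517 + 701 + 597 + 556 + 163 + 77 = 5123

usps_avg=316.5, days_sum=5123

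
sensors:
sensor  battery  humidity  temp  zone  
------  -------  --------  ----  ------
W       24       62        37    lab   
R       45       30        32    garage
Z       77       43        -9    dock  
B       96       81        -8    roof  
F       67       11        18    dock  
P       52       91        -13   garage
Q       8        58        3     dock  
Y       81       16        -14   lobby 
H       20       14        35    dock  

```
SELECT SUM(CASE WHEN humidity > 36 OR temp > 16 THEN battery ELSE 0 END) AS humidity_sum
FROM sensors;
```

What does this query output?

389

sensor=W: ✓ → 24
sensor=R: ✓ → 45
sensor=Z: ✓ → 77
sensor=B: ✓ → 96
sensor=F: ✓ → 67
sensor=P: ✓ → 52
sensor=Q: ✓ → 8
sensor=Y: ✗
sensor=H: ✓ → 20
humidity_sum = 24 + 45 + 77 + 96 + 67 + 52 + 8 + 20 = 389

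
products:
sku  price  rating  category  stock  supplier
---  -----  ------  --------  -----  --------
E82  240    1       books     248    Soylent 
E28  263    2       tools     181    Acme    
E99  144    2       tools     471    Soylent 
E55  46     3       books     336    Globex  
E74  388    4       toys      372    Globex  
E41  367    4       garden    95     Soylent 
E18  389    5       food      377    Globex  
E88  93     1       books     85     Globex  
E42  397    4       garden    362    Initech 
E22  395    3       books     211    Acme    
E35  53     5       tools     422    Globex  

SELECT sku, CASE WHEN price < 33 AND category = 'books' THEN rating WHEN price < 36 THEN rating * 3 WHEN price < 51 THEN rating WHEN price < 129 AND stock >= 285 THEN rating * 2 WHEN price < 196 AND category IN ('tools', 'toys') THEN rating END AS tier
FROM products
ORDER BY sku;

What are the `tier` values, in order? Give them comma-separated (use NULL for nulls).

sku=E18: (no match → NULL) → NULL
sku=E22: (no match → NULL) → NULL
sku=E28: (no match → NULL) → NULL
sku=E35: price < 129 AND stock >= 285 → 10
sku=E41: (no match → NULL) → NULL
sku=E42: (no match → NULL) → NULL
sku=E55: price < 51 → 3
sku=E74: (no match → NULL) → NULL
sku=E82: (no match → NULL) → NULL
sku=E88: (no match → NULL) → NULL
sku=E99: price < 196 AND category IN ('tools', 'toys') → 2

NULL, NULL, NULL, 10, NULL, NULL, 3, NULL, NULL, NULL, 2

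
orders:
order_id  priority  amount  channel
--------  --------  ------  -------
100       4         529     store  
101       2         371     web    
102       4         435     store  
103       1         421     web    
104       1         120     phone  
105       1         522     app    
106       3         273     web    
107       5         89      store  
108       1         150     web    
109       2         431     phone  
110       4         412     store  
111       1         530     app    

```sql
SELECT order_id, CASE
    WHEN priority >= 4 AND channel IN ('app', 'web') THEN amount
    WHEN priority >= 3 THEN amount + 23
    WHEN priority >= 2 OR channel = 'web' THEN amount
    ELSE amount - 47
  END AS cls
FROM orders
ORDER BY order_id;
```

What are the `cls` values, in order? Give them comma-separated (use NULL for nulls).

552, 371, 458, 421, 73, 475, 296, 112, 150, 431, 435, 483

order_id=100: priority >= 3 → 552
order_id=101: priority >= 2 OR channel = 'web' → 371
order_id=102: priority >= 3 → 458
order_id=103: priority >= 2 OR channel = 'web' → 421
order_id=104: ELSE → 73
order_id=105: ELSE → 475
order_id=106: priority >= 3 → 296
order_id=107: priority >= 3 → 112
order_id=108: priority >= 2 OR channel = 'web' → 150
order_id=109: priority >= 2 OR channel = 'web' → 431
order_id=110: priority >= 3 → 435
order_id=111: ELSE → 483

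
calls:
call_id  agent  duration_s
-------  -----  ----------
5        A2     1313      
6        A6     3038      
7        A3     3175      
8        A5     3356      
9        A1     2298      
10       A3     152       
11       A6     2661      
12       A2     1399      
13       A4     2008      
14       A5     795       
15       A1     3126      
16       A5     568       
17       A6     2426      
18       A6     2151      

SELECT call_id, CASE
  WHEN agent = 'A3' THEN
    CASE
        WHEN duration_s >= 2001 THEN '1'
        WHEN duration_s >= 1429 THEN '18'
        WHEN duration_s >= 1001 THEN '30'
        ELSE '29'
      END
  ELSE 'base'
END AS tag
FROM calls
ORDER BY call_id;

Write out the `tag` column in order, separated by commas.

call_id=5: agent='A2' → outer ELSE → base
call_id=6: agent='A6' → outer ELSE → base
call_id=7: agent='A3' → inner[duration_s >= 2001] → 1
call_id=8: agent='A5' → outer ELSE → base
call_id=9: agent='A1' → outer ELSE → base
call_id=10: agent='A3' → inner[ELSE] → 29
call_id=11: agent='A6' → outer ELSE → base
call_id=12: agent='A2' → outer ELSE → base
call_id=13: agent='A4' → outer ELSE → base
call_id=14: agent='A5' → outer ELSE → base
call_id=15: agent='A1' → outer ELSE → base
call_id=16: agent='A5' → outer ELSE → base
call_id=17: agent='A6' → outer ELSE → base
call_id=18: agent='A6' → outer ELSE → base

base, base, 1, base, base, 29, base, base, base, base, base, base, base, base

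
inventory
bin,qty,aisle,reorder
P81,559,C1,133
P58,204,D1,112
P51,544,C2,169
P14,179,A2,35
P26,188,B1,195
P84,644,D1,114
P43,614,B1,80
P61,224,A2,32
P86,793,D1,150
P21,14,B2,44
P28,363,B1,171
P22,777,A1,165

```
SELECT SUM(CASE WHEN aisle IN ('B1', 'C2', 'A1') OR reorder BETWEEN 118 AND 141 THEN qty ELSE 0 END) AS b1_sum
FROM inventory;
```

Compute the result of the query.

3045

bin=P81: ✓ → 559
bin=P58: ✗
bin=P51: ✓ → 544
bin=P14: ✗
bin=P26: ✓ → 188
bin=P84: ✗
bin=P43: ✓ → 614
bin=P61: ✗
bin=P86: ✗
bin=P21: ✗
bin=P28: ✓ → 363
bin=P22: ✓ → 777
b1_sum = 559 + 544 + 188 + 614 + 363 + 777 = 3045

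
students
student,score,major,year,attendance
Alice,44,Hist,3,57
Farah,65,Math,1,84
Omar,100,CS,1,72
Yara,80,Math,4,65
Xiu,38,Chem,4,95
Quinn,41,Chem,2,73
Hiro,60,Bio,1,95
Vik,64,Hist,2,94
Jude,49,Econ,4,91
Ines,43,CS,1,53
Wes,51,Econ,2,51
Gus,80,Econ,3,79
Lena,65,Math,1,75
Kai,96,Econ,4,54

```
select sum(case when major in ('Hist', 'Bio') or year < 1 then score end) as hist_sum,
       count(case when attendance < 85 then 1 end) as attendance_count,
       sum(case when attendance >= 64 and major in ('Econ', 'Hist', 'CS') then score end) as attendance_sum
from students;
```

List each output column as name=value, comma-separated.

hist_sum=168, attendance_count=10, attendance_sum=293

[hist_sum: major in ('Hist', 'Bio') or year < 1]
student=Alice: ✓ → 44
student=Farah: ✗
student=Omar: ✗
student=Yara: ✗
student=Xiu: ✗
student=Quinn: ✗
student=Hiro: ✓ → 60
student=Vik: ✓ → 64
student=Jude: ✗
student=Ines: ✗
student=Wes: ✗
student=Gus: ✗
student=Lena: ✗
student=Kai: ✗
hist_sum = 44 + 60 + 64 = 168
—
[attendance_count: attendance < 85]
student=Alice: ✓ → 1
student=Farah: ✓ → 1
student=Omar: ✓ → 1
student=Yara: ✓ → 1
student=Xiu: ✗
student=Quinn: ✓ → 1
student=Hiro: ✗
student=Vik: ✗
student=Jude: ✗
student=Ines: ✓ → 1
student=Wes: ✓ → 1
student=Gus: ✓ → 1
student=Lena: ✓ → 1
student=Kai: ✓ → 1
attendance_count = COUNT(1, 1, 1, 1, 1, 1, 1, 1, 1, 1) = 10
—
[attendance_sum: attendance >= 64 and major in ('Econ', 'Hist', 'CS')]
student=Alice: ✗
student=Farah: ✗
student=Omar: ✓ → 100
student=Yara: ✗
student=Xiu: ✗
student=Quinn: ✗
student=Hiro: ✗
student=Vik: ✓ → 64
student=Jude: ✓ → 49
student=Ines: ✗
student=Wes: ✗
student=Gus: ✓ → 80
student=Lena: ✗
student=Kai: ✗
attendance_sum = 100 + 64 + 49 + 80 = 293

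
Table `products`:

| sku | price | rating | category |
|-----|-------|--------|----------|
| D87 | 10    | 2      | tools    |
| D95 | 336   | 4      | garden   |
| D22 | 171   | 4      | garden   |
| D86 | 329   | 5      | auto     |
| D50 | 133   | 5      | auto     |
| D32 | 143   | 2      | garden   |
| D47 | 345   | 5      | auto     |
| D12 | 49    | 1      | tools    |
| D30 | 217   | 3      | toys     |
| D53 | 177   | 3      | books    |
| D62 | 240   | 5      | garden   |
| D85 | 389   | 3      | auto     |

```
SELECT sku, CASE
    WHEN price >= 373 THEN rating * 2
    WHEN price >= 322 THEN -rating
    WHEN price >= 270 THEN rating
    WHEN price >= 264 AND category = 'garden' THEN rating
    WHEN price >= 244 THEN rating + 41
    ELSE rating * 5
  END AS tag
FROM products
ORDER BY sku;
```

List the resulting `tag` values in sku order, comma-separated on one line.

5, 20, 15, 10, -5, 25, 15, 25, 6, -5, 10, -4

sku=D12: ELSE → 5
sku=D22: ELSE → 20
sku=D30: ELSE → 15
sku=D32: ELSE → 10
sku=D47: price >= 322 → -5
sku=D50: ELSE → 25
sku=D53: ELSE → 15
sku=D62: ELSE → 25
sku=D85: price >= 373 → 6
sku=D86: price >= 322 → -5
sku=D87: ELSE → 10
sku=D95: price >= 322 → -4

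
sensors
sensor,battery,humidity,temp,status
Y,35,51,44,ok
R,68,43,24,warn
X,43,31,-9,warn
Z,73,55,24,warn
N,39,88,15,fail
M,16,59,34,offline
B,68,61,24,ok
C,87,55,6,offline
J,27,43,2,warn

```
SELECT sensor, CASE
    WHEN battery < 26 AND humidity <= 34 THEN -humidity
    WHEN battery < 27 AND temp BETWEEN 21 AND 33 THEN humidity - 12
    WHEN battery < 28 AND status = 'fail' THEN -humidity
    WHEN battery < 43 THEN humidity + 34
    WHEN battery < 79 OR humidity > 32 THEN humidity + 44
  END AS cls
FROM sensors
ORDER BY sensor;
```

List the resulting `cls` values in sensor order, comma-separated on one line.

sensor=B: battery < 79 OR humidity > 32 → 105
sensor=C: battery < 79 OR humidity > 32 → 99
sensor=J: battery < 43 → 77
sensor=M: battery < 43 → 93
sensor=N: battery < 43 → 122
sensor=R: battery < 79 OR humidity > 32 → 87
sensor=X: battery < 79 OR humidity > 32 → 75
sensor=Y: battery < 43 → 85
sensor=Z: battery < 79 OR humidity > 32 → 99

105, 99, 77, 93, 122, 87, 75, 85, 99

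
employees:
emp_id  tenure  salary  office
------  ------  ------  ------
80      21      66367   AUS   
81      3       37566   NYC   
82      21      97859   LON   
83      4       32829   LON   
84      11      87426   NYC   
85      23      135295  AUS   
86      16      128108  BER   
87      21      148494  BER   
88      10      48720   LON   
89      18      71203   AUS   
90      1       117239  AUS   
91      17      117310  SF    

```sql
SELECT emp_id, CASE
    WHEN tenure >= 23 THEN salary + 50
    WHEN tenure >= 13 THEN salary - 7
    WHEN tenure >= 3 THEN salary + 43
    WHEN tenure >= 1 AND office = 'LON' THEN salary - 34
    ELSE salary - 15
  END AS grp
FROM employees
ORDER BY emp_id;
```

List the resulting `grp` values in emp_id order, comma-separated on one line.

emp_id=80: tenure >= 13 → 66360
emp_id=81: tenure >= 3 → 37609
emp_id=82: tenure >= 13 → 97852
emp_id=83: tenure >= 3 → 32872
emp_id=84: tenure >= 3 → 87469
emp_id=85: tenure >= 23 → 135345
emp_id=86: tenure >= 13 → 128101
emp_id=87: tenure >= 13 → 148487
emp_id=88: tenure >= 3 → 48763
emp_id=89: tenure >= 13 → 71196
emp_id=90: ELSE → 117224
emp_id=91: tenure >= 13 → 117303

66360, 37609, 97852, 32872, 87469, 135345, 128101, 148487, 48763, 71196, 117224, 117303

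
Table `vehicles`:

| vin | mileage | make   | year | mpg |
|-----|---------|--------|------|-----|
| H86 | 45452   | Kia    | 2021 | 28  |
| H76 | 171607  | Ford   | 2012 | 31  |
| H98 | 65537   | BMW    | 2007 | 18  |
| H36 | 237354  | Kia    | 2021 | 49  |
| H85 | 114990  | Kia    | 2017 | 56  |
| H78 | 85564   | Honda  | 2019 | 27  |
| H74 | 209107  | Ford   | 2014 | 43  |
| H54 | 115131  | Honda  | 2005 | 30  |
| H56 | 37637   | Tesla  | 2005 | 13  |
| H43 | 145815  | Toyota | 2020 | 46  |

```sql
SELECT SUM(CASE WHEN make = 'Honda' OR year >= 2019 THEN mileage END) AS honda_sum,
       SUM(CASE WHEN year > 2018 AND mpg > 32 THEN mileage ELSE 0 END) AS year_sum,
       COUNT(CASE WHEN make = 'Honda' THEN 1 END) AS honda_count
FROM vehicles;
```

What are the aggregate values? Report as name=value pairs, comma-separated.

[honda_sum: make = 'Honda' OR year >= 2019]
vin=H86: ✓ → 45452
vin=H76: ✗
vin=H98: ✗
vin=H36: ✓ → 237354
vin=H85: ✗
vin=H78: ✓ → 85564
vin=H74: ✗
vin=H54: ✓ → 115131
vin=H56: ✗
vin=H43: ✓ → 145815
honda_sum = 45452 + 237354 + 85564 + 115131 + 145815 = 629316
—
[year_sum: year > 2018 AND mpg > 32]
vin=H86: ✗
vin=H76: ✗
vin=H98: ✗
vin=H36: ✓ → 237354
vin=H85: ✗
vin=H78: ✗
vin=H74: ✗
vin=H54: ✗
vin=H56: ✗
vin=H43: ✓ → 145815
year_sum = 237354 + 145815 = 383169
—
[honda_count: make = 'Honda']
vin=H86: ✗
vin=H76: ✗
vin=H98: ✗
vin=H36: ✗
vin=H85: ✗
vin=H78: ✓ → 1
vin=H74: ✗
vin=H54: ✓ → 1
vin=H56: ✗
vin=H43: ✗
honda_count = COUNT(1, 1) = 2

honda_sum=629316, year_sum=383169, honda_count=2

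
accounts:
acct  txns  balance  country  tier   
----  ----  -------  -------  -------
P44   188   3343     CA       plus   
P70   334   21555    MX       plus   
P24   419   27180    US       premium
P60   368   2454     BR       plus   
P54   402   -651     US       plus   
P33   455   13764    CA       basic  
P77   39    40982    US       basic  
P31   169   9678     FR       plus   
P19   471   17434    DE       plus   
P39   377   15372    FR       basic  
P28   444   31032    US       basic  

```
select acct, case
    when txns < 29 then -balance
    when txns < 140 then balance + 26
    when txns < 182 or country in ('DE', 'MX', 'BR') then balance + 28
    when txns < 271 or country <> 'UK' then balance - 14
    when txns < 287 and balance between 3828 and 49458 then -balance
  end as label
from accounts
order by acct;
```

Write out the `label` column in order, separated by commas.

acct=P19: txns < 182 or country in ('DE', 'MX', 'BR') → 17462
acct=P24: txns < 271 or country <> 'UK' → 27166
acct=P28: txns < 271 or country <> 'UK' → 31018
acct=P31: txns < 182 or country in ('DE', 'MX', 'BR') → 9706
acct=P33: txns < 271 or country <> 'UK' → 13750
acct=P39: txns < 271 or country <> 'UK' → 15358
acct=P44: txns < 271 or country <> 'UK' → 3329
acct=P54: txns < 271 or country <> 'UK' → -665
acct=P60: txns < 182 or country in ('DE', 'MX', 'BR') → 2482
acct=P70: txns < 182 or country in ('DE', 'MX', 'BR') → 21583
acct=P77: txns < 140 → 41008

17462, 27166, 31018, 9706, 13750, 15358, 3329, -665, 2482, 21583, 41008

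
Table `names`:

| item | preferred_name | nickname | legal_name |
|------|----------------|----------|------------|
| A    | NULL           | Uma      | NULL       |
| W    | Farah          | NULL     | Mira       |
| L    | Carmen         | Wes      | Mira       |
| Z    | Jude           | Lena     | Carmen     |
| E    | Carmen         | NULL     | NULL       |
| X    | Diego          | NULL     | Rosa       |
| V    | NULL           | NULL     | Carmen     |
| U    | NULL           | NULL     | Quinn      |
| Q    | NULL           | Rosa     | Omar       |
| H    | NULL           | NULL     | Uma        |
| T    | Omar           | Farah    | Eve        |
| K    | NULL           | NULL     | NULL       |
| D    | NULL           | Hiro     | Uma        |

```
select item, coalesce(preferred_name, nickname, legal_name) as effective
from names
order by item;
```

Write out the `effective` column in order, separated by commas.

Uma, Hiro, Carmen, Uma, NULL, Carmen, Rosa, Omar, Quinn, Carmen, Farah, Diego, Jude

item=A: preferred_name=NULL, nickname=Uma → Uma
item=D: preferred_name=NULL, nickname=Hiro → Hiro
item=E: preferred_name=Carmen → Carmen
item=H: preferred_name=NULL, nickname=NULL, legal_name=Uma → Uma
item=K: preferred_name=NULL, nickname=NULL, legal_name=NULL (all NULL) → NULL
item=L: preferred_name=Carmen → Carmen
item=Q: preferred_name=NULL, nickname=Rosa → Rosa
item=T: preferred_name=Omar → Omar
item=U: preferred_name=NULL, nickname=NULL, legal_name=Quinn → Quinn
item=V: preferred_name=NULL, nickname=NULL, legal_name=Carmen → Carmen
item=W: preferred_name=Farah → Farah
item=X: preferred_name=Diego → Diego
item=Z: preferred_name=Jude → Jude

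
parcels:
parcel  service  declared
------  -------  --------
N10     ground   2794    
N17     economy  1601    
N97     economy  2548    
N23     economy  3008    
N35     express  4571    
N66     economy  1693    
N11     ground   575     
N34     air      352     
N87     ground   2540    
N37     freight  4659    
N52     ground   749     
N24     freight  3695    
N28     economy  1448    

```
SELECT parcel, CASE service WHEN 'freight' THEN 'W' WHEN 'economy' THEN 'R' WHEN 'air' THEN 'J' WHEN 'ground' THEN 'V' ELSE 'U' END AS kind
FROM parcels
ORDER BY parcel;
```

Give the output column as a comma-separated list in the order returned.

V, V, R, R, W, R, J, U, W, V, R, V, R

parcel=N10: service='ground' → V
parcel=N11: service='ground' → V
parcel=N17: service='economy' → R
parcel=N23: service='economy' → R
parcel=N24: service='freight' → W
parcel=N28: service='economy' → R
parcel=N34: service='air' → J
parcel=N35: ELSE → U
parcel=N37: service='freight' → W
parcel=N52: service='ground' → V
parcel=N66: service='economy' → R
parcel=N87: service='ground' → V
parcel=N97: service='economy' → R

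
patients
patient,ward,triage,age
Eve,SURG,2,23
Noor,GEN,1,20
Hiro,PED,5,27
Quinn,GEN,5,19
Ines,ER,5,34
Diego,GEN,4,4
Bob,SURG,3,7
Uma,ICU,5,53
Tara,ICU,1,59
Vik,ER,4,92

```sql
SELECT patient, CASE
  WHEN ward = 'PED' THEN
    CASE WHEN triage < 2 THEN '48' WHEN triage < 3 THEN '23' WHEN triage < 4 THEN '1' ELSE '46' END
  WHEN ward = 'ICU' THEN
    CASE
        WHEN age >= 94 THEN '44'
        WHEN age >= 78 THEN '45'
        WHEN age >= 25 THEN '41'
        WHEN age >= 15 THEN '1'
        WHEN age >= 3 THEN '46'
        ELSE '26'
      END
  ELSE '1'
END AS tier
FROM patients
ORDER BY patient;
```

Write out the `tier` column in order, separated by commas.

patient=Bob: ward='SURG' → outer ELSE → 1
patient=Diego: ward='GEN' → outer ELSE → 1
patient=Eve: ward='SURG' → outer ELSE → 1
patient=Hiro: ward='PED' → inner[ELSE] → 46
patient=Ines: ward='ER' → outer ELSE → 1
patient=Noor: ward='GEN' → outer ELSE → 1
patient=Quinn: ward='GEN' → outer ELSE → 1
patient=Tara: ward='ICU' → inner[age >= 25] → 41
patient=Uma: ward='ICU' → inner[age >= 25] → 41
patient=Vik: ward='ER' → outer ELSE → 1

1, 1, 1, 46, 1, 1, 1, 41, 41, 1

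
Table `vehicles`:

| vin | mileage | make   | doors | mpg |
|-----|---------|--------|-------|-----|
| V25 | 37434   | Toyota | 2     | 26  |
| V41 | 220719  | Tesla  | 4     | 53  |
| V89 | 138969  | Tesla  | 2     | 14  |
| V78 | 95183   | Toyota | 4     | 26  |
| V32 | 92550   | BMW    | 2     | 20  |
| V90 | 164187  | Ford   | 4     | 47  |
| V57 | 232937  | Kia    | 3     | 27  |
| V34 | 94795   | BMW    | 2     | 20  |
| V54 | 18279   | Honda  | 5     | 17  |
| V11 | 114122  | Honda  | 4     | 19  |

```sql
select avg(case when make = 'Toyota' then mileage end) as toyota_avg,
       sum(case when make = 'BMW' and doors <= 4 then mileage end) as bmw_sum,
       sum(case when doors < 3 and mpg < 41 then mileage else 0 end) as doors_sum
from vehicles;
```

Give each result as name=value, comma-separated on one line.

[toyota_avg: make = 'Toyota']
vin=V25: ✓ → 37434
vin=V41: ✗
vin=V89: ✗
vin=V78: ✓ → 95183
vin=V32: ✗
vin=V90: ✗
vin=V57: ✗
vin=V34: ✗
vin=V54: ✗
vin=V11: ✗
toyota_avg = (37434 + 95183) / 2 = 66308.5
—
[bmw_sum: make = 'BMW' and doors <= 4]
vin=V25: ✗
vin=V41: ✗
vin=V89: ✗
vin=V78: ✗
vin=V32: ✓ → 92550
vin=V90: ✗
vin=V57: ✗
vin=V34: ✓ → 94795
vin=V54: ✗
vin=V11: ✗
bmw_sum = 92550 + 94795 = 187345
—
[doors_sum: doors < 3 and mpg < 41]
vin=V25: ✓ → 37434
vin=V41: ✗
vin=V89: ✓ → 138969
vin=V78: ✗
vin=V32: ✓ → 92550
vin=V90: ✗
vin=V57: ✗
vin=V34: ✓ → 94795
vin=V54: ✗
vin=V11: ✗
doors_sum = 37434 + 138969 + 92550 + 94795 = 363748

toyota_avg=66308.5, bmw_sum=187345, doors_sum=363748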